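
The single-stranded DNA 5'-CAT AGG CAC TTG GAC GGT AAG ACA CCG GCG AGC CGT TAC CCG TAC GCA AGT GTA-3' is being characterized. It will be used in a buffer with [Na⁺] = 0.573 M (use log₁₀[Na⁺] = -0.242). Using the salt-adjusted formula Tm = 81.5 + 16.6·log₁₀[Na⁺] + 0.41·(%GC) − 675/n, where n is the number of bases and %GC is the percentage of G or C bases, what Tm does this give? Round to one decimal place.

Length n = 54. Scanning the sequence gives T=9, A=14, C=15, G=16.
G+C = 31, so %GC = 31/54 × 100 = 57.407%
Salt term: 16.6 × (-0.242) = -4.017
GC term: 0.41 × 57.407 = 23.537; length term: −675/54 = −12.5
Tm = 81.5 + (-4.017) + 23.537 − 12.5 = 88.52 → 88.5°C

88.5°C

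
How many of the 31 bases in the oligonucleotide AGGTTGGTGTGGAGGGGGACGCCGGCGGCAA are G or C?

Base counts: T=4, A=5, G=17, C=5
Total G or C: 17 + 5 = 22

22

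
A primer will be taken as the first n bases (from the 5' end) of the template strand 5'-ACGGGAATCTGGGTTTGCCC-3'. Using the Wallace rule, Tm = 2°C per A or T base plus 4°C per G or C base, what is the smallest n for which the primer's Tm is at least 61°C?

n = 20

First 19 bases: ACGGGAATCTGGGTTTGCC → Tm = 60°C (< 61°C)
First 20 bases: ACGGGAATCTGGGTTTGCCC → Tm = 64°C (≥ 61°C)
Since every base adds ≥2°C, Tm only increases with n, so the threshold is first crossed at n = 20.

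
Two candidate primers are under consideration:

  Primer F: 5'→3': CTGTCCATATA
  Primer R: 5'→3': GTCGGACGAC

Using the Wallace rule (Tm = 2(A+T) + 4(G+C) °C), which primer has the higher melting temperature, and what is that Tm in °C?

Primer F: A+T=7, G+C=4 → Tm = 2(7)+4(4) = 30°C
Primer R: A+T=3, G+C=7 → Tm = 2(3)+4(7) = 34°C
30°C vs 34°C → primer R is higher.

Primer R, 34°C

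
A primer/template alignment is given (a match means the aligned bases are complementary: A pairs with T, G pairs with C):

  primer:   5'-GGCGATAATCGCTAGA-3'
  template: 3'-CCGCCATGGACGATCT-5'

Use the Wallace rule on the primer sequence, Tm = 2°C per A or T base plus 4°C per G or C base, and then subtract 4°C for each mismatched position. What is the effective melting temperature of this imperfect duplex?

Primer base counts: A=5, T=3, G=5, C=3 → A+T=8, G+C=8
Perfect-match Tm = 2(8) + 4(8) = 16 + 32 = 48°C
Mismatches (positions where the bases are not complementary): 4 (at positions 5, 8, 9, 10)
Effective Tm = 48 − 4×4 = 48 − 16 = 32°C

32°C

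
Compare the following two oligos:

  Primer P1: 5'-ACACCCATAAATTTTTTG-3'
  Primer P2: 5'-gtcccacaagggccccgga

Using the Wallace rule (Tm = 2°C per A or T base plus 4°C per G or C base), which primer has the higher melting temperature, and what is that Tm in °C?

Primer P2, 66°C

Primer P1: A+T=13, G+C=5 → Tm = 2(13)+4(5) = 46°C
Primer P2: A+T=5, G+C=14 → Tm = 2(5)+4(14) = 66°C
46°C vs 66°C → primer P2 is higher.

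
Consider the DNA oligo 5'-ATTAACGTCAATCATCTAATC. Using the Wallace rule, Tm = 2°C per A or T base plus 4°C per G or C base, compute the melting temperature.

C=5, T=7, G=1, A=8
AT pairs contribute 15, GC pairs contribute 6.
Tm = 2×15 + 4×6 = 54°C

54°C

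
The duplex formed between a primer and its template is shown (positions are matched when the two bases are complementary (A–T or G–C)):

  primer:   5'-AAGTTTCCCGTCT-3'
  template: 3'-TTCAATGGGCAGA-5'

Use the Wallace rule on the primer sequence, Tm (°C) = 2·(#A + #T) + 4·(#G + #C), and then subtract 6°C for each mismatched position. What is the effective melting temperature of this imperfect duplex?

32°C

Primer base counts: A=2, T=5, G=2, C=4 → A+T=7, G+C=6
Perfect-match Tm = 2(7) + 4(6) = 14 + 24 = 38°C
Mismatches (positions where the bases are not complementary): 1 (at position 6)
Effective Tm = 38 − 1×6 = 38 − 6 = 32°C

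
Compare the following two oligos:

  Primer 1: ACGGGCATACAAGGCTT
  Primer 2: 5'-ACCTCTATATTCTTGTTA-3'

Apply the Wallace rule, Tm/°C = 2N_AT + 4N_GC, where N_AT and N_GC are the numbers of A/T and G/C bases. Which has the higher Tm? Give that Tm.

Primer 1: A+T=8, G+C=9 → Tm = 2(8)+4(9) = 52°C
Primer 2: A+T=13, G+C=5 → Tm = 2(13)+4(5) = 46°C
52°C vs 46°C → primer 1 is higher.

Primer 1, 52°C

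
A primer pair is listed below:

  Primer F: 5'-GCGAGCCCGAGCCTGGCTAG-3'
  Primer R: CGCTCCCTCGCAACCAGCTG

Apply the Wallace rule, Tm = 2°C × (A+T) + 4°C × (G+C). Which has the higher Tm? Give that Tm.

Primer F: A+T=5, G+C=15 → Tm = 2(5)+4(15) = 70°C
Primer R: A+T=6, G+C=14 → Tm = 2(6)+4(14) = 68°C
70°C vs 68°C → primer F is higher.

Primer F, 70°C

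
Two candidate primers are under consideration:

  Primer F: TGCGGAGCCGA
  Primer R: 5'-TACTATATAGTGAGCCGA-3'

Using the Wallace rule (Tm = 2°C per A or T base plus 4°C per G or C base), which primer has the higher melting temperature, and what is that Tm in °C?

Primer R, 50°C

Primer F: A+T=3, G+C=8 → Tm = 2(3)+4(8) = 38°C
Primer R: A+T=11, G+C=7 → Tm = 2(11)+4(7) = 50°C
38°C vs 50°C → primer R is higher.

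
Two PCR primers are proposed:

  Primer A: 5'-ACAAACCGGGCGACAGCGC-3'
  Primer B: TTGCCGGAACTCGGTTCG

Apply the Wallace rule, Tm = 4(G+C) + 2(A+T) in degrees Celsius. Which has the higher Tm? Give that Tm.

Primer A: A+T=6, G+C=13 → Tm = 2(6)+4(13) = 64°C
Primer B: A+T=7, G+C=11 → Tm = 2(7)+4(11) = 58°C
64°C vs 58°C → primer A is higher.

Primer A, 64°C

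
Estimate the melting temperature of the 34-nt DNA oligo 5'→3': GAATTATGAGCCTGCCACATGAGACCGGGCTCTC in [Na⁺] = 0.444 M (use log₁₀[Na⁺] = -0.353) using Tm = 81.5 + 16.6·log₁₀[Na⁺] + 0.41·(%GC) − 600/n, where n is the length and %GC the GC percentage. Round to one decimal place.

80.9°C

Length n = 34. Scanning the sequence gives A=8, C=10, G=9, T=7.
G+C = 19, so %GC = 19/34 × 100 = 55.882%
Salt term: 16.6 × (-0.353) = -5.86
GC term: 0.41 × 55.882 = 22.912; length term: −600/34 = −17.647
Tm = 81.5 + (-5.86) + 22.912 − 17.647 = 80.905 → 80.9°C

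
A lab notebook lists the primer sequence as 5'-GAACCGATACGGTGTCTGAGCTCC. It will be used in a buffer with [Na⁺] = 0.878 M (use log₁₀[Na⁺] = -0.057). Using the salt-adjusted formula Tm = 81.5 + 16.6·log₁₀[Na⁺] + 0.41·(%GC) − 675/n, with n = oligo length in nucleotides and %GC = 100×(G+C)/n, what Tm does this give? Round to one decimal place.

Length n = 24. Base counts: A=5, C=7, G=7, T=5
G+C = 14, so %GC = 14/24 × 100 = 58.333%
Salt term: 16.6 × (-0.057) = -0.946
GC term: 0.41 × 58.333 = 23.917; length term: −675/24 = −28.125
Tm = 81.5 + (-0.946) + 23.917 − 28.125 = 76.346 → 76.3°C

76.3°C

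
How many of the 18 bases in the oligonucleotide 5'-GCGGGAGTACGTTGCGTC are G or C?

Counting bases: G=8, C=4, T=4, A=2
Total G or C: 8 + 4 = 12

12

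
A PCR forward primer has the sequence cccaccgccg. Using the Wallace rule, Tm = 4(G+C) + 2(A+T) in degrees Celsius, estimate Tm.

Counting bases: A=1, G=2, C=7, T=0
So N_AT = 1 and N_GC = 9.
Tm = 2(1) + 4(9) = 2 + 36 = 38°C

38°C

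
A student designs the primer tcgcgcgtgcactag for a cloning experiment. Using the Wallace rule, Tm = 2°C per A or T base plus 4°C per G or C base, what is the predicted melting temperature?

Base counts: C=5, T=3, A=2, G=5
AT pairs contribute 5, GC pairs contribute 10.
Tm = 2(5) + 4(10) = 10 + 40 = 50°C

50°C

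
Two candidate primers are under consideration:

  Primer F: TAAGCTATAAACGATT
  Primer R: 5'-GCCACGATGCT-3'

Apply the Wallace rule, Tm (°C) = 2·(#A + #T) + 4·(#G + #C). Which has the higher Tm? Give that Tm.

Primer F: A+T=12, G+C=4 → Tm = 2(12)+4(4) = 40°C
Primer R: A+T=4, G+C=7 → Tm = 2(4)+4(7) = 36°C
40°C vs 36°C → primer F is higher.

Primer F, 40°C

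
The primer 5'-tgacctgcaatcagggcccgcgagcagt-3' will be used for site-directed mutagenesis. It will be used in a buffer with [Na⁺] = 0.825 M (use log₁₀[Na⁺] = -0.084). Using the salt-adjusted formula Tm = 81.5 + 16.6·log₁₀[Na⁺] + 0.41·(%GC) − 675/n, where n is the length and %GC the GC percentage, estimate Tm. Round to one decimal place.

82.4°C

Length n = 28. Base counts: T=4, C=9, A=6, G=9
G+C = 18, so %GC = 18/28 × 100 = 64.286%
Salt term: 16.6 × (-0.084) = -1.394
GC term: 0.41 × 64.286 = 26.357; length term: −675/28 = −24.107
Tm = 81.5 + (-1.394) + 26.357 − 24.107 = 82.356 → 82.4°C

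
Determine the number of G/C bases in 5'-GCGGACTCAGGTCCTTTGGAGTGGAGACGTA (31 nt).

Counting bases: G=12, T=7, C=6, A=6
Total G or C: 12 + 6 = 18

18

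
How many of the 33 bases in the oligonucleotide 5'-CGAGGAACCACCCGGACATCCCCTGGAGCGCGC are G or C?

24

Scanning the sequence gives A=7, T=2, G=10, C=14.
G+C = 10 + 14 = 24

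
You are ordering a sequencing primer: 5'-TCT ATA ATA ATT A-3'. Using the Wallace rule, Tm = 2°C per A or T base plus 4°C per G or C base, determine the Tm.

28°C

Scanning the sequence gives T=6, A=6, G=0, C=1.
AT pairs contribute 12, GC pairs contribute 1.
Tm = 2(12) + 4(1) = 24 + 4 = 28°C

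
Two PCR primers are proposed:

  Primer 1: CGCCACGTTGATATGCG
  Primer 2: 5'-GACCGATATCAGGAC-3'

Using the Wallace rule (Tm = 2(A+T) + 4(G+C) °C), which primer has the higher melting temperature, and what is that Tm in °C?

Primer 1: A+T=7, G+C=10 → Tm = 2(7)+4(10) = 54°C
Primer 2: A+T=7, G+C=8 → Tm = 2(7)+4(8) = 46°C
54°C vs 46°C → primer 1 is higher.

Primer 1, 54°C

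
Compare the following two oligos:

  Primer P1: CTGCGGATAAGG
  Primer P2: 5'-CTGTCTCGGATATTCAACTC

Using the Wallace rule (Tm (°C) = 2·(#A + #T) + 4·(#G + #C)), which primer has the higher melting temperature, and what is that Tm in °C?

Primer P2, 58°C

Primer P1: A+T=5, G+C=7 → Tm = 2(5)+4(7) = 38°C
Primer P2: A+T=11, G+C=9 → Tm = 2(11)+4(9) = 58°C
38°C vs 58°C → primer P2 is higher.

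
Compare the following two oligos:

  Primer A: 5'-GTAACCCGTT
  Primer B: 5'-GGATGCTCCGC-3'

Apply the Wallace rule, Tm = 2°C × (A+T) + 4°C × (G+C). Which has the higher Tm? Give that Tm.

Primer A: A+T=5, G+C=5 → Tm = 2(5)+4(5) = 30°C
Primer B: A+T=3, G+C=8 → Tm = 2(3)+4(8) = 38°C
30°C vs 38°C → primer B is higher.

Primer B, 38°C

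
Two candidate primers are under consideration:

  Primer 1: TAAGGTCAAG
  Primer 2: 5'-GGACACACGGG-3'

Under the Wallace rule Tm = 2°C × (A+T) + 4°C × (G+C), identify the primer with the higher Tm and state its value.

Primer 2, 38°C

Primer 1: A+T=6, G+C=4 → Tm = 2(6)+4(4) = 28°C
Primer 2: A+T=3, G+C=8 → Tm = 2(3)+4(8) = 38°C
28°C vs 38°C → primer 2 is higher.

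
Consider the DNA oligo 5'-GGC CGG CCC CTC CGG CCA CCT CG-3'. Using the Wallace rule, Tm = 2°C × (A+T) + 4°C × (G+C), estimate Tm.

Scanning the sequence gives A=1, C=13, G=7, T=2.
So N_AT = 3 and N_GC = 20.
Tm = 4·20 + 2·3 = 80 + 6 = 86°C

86°C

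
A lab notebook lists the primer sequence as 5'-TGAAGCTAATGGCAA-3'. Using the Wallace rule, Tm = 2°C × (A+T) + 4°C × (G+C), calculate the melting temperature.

42°C

T=3, G=4, C=2, A=6
So N_AT = 9 and N_GC = 6.
Tm = 2×9 + 4×6 = 42°C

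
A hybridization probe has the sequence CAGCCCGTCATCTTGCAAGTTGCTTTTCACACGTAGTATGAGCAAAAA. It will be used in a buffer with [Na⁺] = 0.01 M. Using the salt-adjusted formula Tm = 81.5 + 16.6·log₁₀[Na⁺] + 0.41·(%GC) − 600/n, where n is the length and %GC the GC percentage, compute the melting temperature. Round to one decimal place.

53.7°C

Length n = 48. T=13, G=9, A=14, C=12
G+C = 21, so %GC = 21/48 × 100 = 43.75%
Salt term: 16.6 × (-2) = -33.2
GC term: 0.41 × 43.75 = 17.938; length term: −600/48 = −12.5
Tm = 81.5 + (-33.2) + 17.938 − 12.5 = 53.738 → 53.7°C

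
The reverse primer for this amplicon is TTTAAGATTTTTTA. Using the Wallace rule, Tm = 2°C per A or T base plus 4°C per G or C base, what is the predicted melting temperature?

A=4, C=0, G=1, T=9
A+T = 13, G+C = 1
Tm = 4·1 + 2·13 = 4 + 26 = 30°C

30°C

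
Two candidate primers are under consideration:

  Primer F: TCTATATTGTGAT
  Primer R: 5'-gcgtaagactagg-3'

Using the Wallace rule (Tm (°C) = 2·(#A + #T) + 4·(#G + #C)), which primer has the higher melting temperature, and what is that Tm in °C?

Primer R, 40°C

Primer F: A+T=10, G+C=3 → Tm = 2(10)+4(3) = 32°C
Primer R: A+T=6, G+C=7 → Tm = 2(6)+4(7) = 40°C
32°C vs 40°C → primer R is higher.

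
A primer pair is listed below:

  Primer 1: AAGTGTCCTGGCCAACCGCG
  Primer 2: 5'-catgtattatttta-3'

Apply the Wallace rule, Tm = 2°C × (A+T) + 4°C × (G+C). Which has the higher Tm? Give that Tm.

Primer 1, 66°C

Primer 1: A+T=7, G+C=13 → Tm = 2(7)+4(13) = 66°C
Primer 2: A+T=12, G+C=2 → Tm = 2(12)+4(2) = 32°C
66°C vs 32°C → primer 1 is higher.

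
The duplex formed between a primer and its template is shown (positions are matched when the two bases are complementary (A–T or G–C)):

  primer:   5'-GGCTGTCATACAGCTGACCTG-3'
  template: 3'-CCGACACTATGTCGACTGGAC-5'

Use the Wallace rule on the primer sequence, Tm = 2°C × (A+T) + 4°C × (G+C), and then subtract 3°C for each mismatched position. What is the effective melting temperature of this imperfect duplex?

63°C

Primer base counts: A=4, T=5, G=6, C=6 → A+T=9, G+C=12
Perfect-match Tm = 2(9) + 4(12) = 18 + 48 = 66°C
Mismatches (positions where the bases are not complementary): 1 (at position 7)
Effective Tm = 66 − 1×3 = 66 − 3 = 63°C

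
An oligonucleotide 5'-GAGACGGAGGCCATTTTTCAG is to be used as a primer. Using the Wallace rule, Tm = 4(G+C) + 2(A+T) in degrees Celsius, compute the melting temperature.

64°C

Scanning the sequence gives T=5, G=7, A=5, C=4.
So N_AT = 10 and N_GC = 11.
Tm = 2×10 + 4×11 = 64°C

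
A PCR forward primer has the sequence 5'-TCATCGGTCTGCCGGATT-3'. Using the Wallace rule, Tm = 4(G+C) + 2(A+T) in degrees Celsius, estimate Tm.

Scanning the sequence gives T=6, G=5, C=5, A=2.
AT pairs contribute 8, GC pairs contribute 10.
Tm = 2×8 + 4×10 = 56°C

56°C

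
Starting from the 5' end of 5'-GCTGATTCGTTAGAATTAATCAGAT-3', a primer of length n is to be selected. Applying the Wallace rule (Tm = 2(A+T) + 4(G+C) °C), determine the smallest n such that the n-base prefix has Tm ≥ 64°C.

n = 24

First 23 bases: GCTGATTCGTTAGAATTAATCAG → Tm = 62°C (< 64°C)
First 24 bases: GCTGATTCGTTAGAATTAATCAGA → Tm = 64°C (≥ 64°C)
Since every base adds ≥2°C, Tm only increases with n, so the threshold is first crossed at n = 24.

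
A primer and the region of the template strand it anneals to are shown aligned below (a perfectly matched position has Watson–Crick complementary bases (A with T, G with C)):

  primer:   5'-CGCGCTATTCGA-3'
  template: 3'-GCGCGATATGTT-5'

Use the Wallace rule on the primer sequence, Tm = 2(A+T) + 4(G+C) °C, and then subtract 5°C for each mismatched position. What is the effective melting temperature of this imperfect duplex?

28°C

Primer base counts: A=2, T=3, G=3, C=4 → A+T=5, G+C=7
Perfect-match Tm = 2(5) + 4(7) = 10 + 28 = 38°C
Mismatches (positions where the bases are not complementary): 2 (at positions 9, 11)
Effective Tm = 38 − 2×5 = 38 − 10 = 28°C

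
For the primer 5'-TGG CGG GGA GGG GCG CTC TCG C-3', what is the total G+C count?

C=6, T=3, A=1, G=12
Total G or C: 12 + 6 = 18

18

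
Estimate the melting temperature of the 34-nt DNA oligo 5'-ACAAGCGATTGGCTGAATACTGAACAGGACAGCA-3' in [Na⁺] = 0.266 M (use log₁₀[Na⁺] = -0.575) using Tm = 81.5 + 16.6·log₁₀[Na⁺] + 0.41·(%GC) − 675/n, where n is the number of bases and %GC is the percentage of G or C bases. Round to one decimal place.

71.4°C

Length n = 34. C=7, T=5, G=9, A=13
G+C = 16, so %GC = 16/34 × 100 = 47.059%
Salt term: 16.6 × (-0.575) = -9.545
GC term: 0.41 × 47.059 = 19.294; length term: −675/34 = −19.853
Tm = 81.5 + (-9.545) + 19.294 − 19.853 = 71.396 → 71.4°C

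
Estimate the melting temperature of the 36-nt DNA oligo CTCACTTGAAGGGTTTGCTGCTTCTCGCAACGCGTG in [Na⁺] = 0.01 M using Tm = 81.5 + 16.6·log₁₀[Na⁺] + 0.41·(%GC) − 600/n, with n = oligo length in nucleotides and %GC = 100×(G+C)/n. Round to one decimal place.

Length n = 36. Base counts: T=11, G=10, A=5, C=10
G+C = 20, so %GC = 20/36 × 100 = 55.556%
Salt term: 16.6 × (-2) = -33.2
GC term: 0.41 × 55.556 = 22.778; length term: −600/36 = −16.667
Tm = 81.5 + (-33.2) + 22.778 − 16.667 = 54.411 → 54.4°C

54.4°C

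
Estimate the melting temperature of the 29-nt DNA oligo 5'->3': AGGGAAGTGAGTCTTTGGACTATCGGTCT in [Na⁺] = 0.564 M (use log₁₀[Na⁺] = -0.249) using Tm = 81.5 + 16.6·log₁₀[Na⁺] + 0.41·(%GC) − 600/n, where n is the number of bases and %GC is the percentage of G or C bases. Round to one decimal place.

Length n = 29. A=6, T=9, G=10, C=4
G+C = 14, so %GC = 14/29 × 100 = 48.276%
Salt term: 16.6 × (-0.249) = -4.133
GC term: 0.41 × 48.276 = 19.793; length term: −600/29 = −20.69
Tm = 81.5 + (-4.133) + 19.793 − 20.69 = 76.47 → 76.5°C

76.5°C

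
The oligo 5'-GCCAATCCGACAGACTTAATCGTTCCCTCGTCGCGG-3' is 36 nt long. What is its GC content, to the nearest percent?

Counting bases: A=7, T=8, G=8, C=13
G+C = 8 + 13 = 21 out of 36 bases
%GC = 21/36 × 100 = 58.33% ≈ 58%

58%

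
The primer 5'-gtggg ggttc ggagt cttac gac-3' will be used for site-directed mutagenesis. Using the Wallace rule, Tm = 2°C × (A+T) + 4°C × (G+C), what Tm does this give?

74°C

Scanning the sequence gives G=10, A=3, T=6, C=4.
So N_AT = 9 and N_GC = 14.
Tm = 2×9 + 4×14 = 74°C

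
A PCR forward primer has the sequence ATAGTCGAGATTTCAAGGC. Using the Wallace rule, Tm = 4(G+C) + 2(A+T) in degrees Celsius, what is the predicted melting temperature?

Base counts: T=5, C=3, A=6, G=5
AT pairs contribute 11, GC pairs contribute 8.
Tm = 4·8 + 2·11 = 32 + 22 = 54°C

54°C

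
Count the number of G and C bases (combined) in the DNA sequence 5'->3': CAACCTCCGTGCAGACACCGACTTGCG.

Counting bases: G=6, A=6, C=11, T=4
G+C = 6 + 11 = 17

17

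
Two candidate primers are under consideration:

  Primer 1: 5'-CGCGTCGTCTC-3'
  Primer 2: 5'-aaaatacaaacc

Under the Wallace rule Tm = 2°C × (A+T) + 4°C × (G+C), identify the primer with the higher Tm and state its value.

Primer 1, 38°C

Primer 1: A+T=3, G+C=8 → Tm = 2(3)+4(8) = 38°C
Primer 2: A+T=9, G+C=3 → Tm = 2(9)+4(3) = 30°C
38°C vs 30°C → primer 1 is higher.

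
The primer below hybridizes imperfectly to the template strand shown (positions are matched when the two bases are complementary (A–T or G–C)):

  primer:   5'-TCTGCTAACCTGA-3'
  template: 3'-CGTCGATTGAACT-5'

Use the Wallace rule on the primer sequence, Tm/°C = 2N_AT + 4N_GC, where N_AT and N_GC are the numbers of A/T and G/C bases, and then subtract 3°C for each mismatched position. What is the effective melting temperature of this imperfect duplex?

29°C

Primer base counts: A=3, T=4, G=2, C=4 → A+T=7, G+C=6
Perfect-match Tm = 2(7) + 4(6) = 14 + 24 = 38°C
Mismatches (positions where the bases are not complementary): 3 (at positions 1, 3, 10)
Effective Tm = 38 − 3×3 = 38 − 9 = 29°C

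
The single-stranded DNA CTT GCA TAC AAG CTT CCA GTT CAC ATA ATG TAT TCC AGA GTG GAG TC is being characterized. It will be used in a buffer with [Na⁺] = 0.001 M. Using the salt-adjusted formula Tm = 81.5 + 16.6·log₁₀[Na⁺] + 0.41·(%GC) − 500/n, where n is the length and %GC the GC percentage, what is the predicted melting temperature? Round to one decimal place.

38.5°C

Length n = 47. A=13, C=11, T=14, G=9
G+C = 20, so %GC = 20/47 × 100 = 42.553%
Salt term: 16.6 × (-3) = -49.8
GC term: 0.41 × 42.553 = 17.447; length term: −500/47 = −10.638
Tm = 81.5 + (-49.8) + 17.447 − 10.638 = 38.509 → 38.5°C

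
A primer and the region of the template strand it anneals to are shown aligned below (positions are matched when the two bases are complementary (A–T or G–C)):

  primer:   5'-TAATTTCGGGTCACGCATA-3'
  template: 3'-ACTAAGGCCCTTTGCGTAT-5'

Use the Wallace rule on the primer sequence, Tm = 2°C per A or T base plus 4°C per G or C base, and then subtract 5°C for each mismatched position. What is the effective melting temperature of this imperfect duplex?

34°C

Primer base counts: A=5, T=6, G=4, C=4 → A+T=11, G+C=8
Perfect-match Tm = 2(11) + 4(8) = 22 + 32 = 54°C
Mismatches (positions where the bases are not complementary): 4 (at positions 2, 6, 11, 12)
Effective Tm = 54 − 4×5 = 54 − 20 = 34°C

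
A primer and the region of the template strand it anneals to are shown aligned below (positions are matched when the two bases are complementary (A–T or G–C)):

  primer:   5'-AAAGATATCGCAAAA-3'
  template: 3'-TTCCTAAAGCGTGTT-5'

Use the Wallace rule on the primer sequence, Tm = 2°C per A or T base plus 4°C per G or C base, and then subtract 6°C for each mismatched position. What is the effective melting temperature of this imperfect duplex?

Primer base counts: A=9, T=2, G=2, C=2 → A+T=11, G+C=4
Perfect-match Tm = 2(11) + 4(4) = 22 + 16 = 38°C
Mismatches (positions where the bases are not complementary): 3 (at positions 3, 7, 13)
Effective Tm = 38 − 3×6 = 38 − 18 = 20°C

20°C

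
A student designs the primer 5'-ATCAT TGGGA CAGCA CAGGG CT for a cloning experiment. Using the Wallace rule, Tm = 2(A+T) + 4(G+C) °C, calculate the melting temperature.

68°C

T=4, C=5, A=6, G=7
AT pairs contribute 10, GC pairs contribute 12.
Tm = 2(10) + 4(12) = 20 + 48 = 68°C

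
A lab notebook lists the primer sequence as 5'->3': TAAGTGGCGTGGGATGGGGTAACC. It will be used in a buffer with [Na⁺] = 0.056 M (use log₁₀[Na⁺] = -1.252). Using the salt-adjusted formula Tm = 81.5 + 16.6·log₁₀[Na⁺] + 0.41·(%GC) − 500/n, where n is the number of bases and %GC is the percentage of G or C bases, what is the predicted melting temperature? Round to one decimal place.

Length n = 24. Scanning the sequence gives A=5, T=5, G=11, C=3.
G+C = 14, so %GC = 14/24 × 100 = 58.333%
Salt term: 16.6 × (-1.252) = -20.783
GC term: 0.41 × 58.333 = 23.917; length term: −500/24 = −20.833
Tm = 81.5 + (-20.783) + 23.917 − 20.833 = 63.801 → 63.8°C

63.8°C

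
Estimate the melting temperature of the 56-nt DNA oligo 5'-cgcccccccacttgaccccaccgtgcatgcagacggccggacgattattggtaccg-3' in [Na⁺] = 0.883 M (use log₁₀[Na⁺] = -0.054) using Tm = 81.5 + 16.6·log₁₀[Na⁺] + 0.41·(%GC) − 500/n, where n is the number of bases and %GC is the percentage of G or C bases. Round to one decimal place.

98.8°C

Length n = 56. Scanning the sequence gives G=14, C=23, A=10, T=9.
G+C = 37, so %GC = 37/56 × 100 = 66.071%
Salt term: 16.6 × (-0.054) = -0.896
GC term: 0.41 × 66.071 = 27.089; length term: −500/56 = −8.929
Tm = 81.5 + (-0.896) + 27.089 − 8.929 = 98.764 → 98.8°C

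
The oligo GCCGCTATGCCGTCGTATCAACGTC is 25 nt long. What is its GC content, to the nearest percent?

60%

A=4, T=6, G=6, C=9
G+C = 6 + 9 = 15 out of 25 bases
%GC = 15/25 × 100 = 60% ≈ 60%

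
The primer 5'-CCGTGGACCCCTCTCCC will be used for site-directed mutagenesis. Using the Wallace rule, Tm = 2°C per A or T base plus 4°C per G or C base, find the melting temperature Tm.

Base counts: C=10, A=1, T=3, G=3
A+T = 4, G+C = 13
Tm = 4·13 + 2·4 = 52 + 8 = 60°C

60°C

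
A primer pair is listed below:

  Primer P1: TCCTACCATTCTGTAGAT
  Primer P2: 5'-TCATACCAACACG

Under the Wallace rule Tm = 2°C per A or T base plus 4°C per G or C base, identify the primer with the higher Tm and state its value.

Primer P1: A+T=11, G+C=7 → Tm = 2(11)+4(7) = 50°C
Primer P2: A+T=7, G+C=6 → Tm = 2(7)+4(6) = 38°C
50°C vs 38°C → primer P1 is higher.

Primer P1, 50°C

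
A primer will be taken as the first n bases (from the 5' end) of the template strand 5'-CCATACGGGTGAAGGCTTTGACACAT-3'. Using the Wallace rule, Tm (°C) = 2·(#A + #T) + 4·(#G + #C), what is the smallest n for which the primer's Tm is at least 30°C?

n = 9

First 8 bases: CCATACGG → Tm = 26°C (< 30°C)
First 9 bases: CCATACGGG → Tm = 30°C (≥ 30°C)
Since every base adds ≥2°C, Tm only increases with n, so the threshold is first crossed at n = 9.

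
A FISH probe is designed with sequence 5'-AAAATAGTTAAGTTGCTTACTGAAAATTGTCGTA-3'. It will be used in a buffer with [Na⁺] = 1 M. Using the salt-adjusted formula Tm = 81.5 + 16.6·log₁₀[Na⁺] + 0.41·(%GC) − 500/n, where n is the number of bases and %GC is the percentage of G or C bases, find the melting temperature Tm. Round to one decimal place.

Length n = 34. Counting bases: A=13, T=12, G=6, C=3
G+C = 9, so %GC = 9/34 × 100 = 26.471%
Salt term: 16.6 × (0) = 0
GC term: 0.41 × 26.471 = 10.853; length term: −500/34 = −14.706
Tm = 81.5 + (0) + 10.853 − 14.706 = 77.647 → 77.6°C

77.6°C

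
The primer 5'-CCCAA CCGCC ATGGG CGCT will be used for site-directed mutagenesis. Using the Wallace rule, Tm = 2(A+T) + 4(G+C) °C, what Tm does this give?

Base counts: C=9, A=3, G=5, T=2
So N_AT = 5 and N_GC = 14.
Tm = 4·14 + 2·5 = 56 + 10 = 66°C

66°C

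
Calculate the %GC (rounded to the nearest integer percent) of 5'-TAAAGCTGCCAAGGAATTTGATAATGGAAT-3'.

33%

Counting bases: T=8, A=12, G=7, C=3
G+C = 7 + 3 = 10 out of 30 bases
%GC = 10/30 × 100 = 33.33% ≈ 33%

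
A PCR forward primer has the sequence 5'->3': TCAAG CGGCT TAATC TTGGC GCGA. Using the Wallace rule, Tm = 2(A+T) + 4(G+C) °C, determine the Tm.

74°C

Base counts: G=7, C=6, T=6, A=5
A+T = 11, G+C = 13
Tm = 2(11) + 4(13) = 22 + 52 = 74°C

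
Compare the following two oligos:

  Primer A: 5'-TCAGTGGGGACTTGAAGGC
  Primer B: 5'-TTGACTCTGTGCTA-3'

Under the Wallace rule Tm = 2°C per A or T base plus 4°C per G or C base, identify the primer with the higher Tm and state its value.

Primer A, 60°C

Primer A: A+T=8, G+C=11 → Tm = 2(8)+4(11) = 60°C
Primer B: A+T=8, G+C=6 → Tm = 2(8)+4(6) = 40°C
60°C vs 40°C → primer A is higher.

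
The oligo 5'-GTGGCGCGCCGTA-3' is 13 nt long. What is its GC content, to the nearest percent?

77%

Scanning the sequence gives G=6, T=2, C=4, A=1.
G+C = 6 + 4 = 10 out of 13 bases
%GC = 10/13 × 100 = 76.92% ≈ 77%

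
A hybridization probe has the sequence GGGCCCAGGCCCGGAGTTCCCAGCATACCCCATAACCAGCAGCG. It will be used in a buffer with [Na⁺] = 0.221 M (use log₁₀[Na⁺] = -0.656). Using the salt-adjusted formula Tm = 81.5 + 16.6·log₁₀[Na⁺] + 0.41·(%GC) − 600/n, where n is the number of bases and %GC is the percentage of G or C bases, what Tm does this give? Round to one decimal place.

84.9°C

Length n = 44. T=4, C=18, G=12, A=10
G+C = 30, so %GC = 30/44 × 100 = 68.182%
Salt term: 16.6 × (-0.656) = -10.89
GC term: 0.41 × 68.182 = 27.955; length term: −600/44 = −13.636
Tm = 81.5 + (-10.89) + 27.955 − 13.636 = 84.929 → 84.9°C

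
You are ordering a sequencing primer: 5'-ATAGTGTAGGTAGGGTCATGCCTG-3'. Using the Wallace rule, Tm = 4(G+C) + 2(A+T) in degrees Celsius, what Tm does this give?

Counting bases: T=7, A=5, G=9, C=3
So N_AT = 12 and N_GC = 12.
Tm = 4·12 + 2·12 = 48 + 24 = 72°C

72°C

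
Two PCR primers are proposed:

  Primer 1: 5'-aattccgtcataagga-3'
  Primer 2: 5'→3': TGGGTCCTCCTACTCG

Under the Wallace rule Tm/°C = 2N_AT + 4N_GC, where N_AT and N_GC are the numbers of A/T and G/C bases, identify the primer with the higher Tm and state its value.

Primer 1: A+T=10, G+C=6 → Tm = 2(10)+4(6) = 44°C
Primer 2: A+T=6, G+C=10 → Tm = 2(6)+4(10) = 52°C
44°C vs 52°C → primer 2 is higher.

Primer 2, 52°C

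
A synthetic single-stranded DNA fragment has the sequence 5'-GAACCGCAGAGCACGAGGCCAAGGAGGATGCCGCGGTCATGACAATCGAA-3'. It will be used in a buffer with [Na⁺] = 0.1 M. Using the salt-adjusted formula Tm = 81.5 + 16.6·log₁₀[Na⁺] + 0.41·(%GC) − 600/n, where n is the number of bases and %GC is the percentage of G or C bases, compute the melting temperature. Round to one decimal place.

77.5°C

Length n = 50. Counting bases: T=4, A=16, C=13, G=17
G+C = 30, so %GC = 30/50 × 100 = 60%
Salt term: 16.6 × (-1) = -16.6
GC term: 0.41 × 60 = 24.6; length term: −600/50 = −12
Tm = 81.5 + (-16.6) + 24.6 − 12 = 77.5 → 77.5°C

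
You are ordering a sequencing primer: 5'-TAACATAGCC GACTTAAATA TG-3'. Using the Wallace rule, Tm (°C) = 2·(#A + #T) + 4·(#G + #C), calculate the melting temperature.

58°C

Counting bases: C=4, A=9, G=3, T=6
So N_AT = 15 and N_GC = 7.
Tm = 2×15 + 4×7 = 58°C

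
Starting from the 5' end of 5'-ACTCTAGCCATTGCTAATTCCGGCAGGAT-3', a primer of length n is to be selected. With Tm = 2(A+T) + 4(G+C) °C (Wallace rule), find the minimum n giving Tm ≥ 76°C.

n = 26

First 25 bases: ACTCTAGCCATTGCTAATTCCGGCA → Tm = 74°C (< 76°C)
First 26 bases: ACTCTAGCCATTGCTAATTCCGGCAG → Tm = 78°C (≥ 76°C)
Each additional base adds 2°C (A/T) or 4°C (G/C), so Tm is non-decreasing in n; n = 26 is the first length to reach 76°C.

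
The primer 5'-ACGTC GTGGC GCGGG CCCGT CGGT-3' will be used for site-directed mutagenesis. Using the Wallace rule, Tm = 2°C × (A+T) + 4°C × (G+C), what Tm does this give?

Base counts: A=1, G=11, C=8, T=4
So N_AT = 5 and N_GC = 19.
Tm = 2(5) + 4(19) = 10 + 76 = 86°C

86°C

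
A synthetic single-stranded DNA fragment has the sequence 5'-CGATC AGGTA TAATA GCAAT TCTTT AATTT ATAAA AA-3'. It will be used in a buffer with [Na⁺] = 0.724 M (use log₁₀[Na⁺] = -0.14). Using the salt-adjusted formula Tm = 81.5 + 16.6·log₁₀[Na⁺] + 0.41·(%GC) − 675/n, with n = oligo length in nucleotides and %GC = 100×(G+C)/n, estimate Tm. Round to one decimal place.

Length n = 37. G=4, C=4, A=16, T=13
G+C = 8, so %GC = 8/37 × 100 = 21.622%
Salt term: 16.6 × (-0.14) = -2.324
GC term: 0.41 × 21.622 = 8.865; length term: −675/37 = −18.243
Tm = 81.5 + (-2.324) + 8.865 − 18.243 = 69.798 → 69.8°C

69.8°C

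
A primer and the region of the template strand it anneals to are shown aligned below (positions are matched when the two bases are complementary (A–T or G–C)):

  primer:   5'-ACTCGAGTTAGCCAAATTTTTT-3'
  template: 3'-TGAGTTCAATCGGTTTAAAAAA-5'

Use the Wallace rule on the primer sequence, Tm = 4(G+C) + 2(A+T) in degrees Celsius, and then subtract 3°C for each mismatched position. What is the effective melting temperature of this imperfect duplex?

Primer base counts: A=6, T=9, G=3, C=4 → A+T=15, G+C=7
Perfect-match Tm = 2(15) + 4(7) = 30 + 28 = 58°C
Mismatches (positions where the bases are not complementary): 1 (at position 5)
Effective Tm = 58 − 1×3 = 58 − 3 = 55°C

55°C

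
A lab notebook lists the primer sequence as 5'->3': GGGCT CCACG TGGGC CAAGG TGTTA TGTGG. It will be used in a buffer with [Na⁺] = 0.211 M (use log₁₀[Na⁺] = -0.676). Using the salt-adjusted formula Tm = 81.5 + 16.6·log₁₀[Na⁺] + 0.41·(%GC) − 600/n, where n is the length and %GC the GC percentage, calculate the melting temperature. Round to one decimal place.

76.2°C

Length n = 30. Scanning the sequence gives G=13, C=6, T=7, A=4.
G+C = 19, so %GC = 19/30 × 100 = 63.333%
Salt term: 16.6 × (-0.676) = -11.222
GC term: 0.41 × 63.333 = 25.967; length term: −600/30 = −20
Tm = 81.5 + (-11.222) + 25.967 − 20 = 76.245 → 76.2°C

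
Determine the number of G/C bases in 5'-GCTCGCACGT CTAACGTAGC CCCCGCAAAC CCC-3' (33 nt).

22

Counting bases: G=6, A=7, T=4, C=16
G+C = 6 + 16 = 22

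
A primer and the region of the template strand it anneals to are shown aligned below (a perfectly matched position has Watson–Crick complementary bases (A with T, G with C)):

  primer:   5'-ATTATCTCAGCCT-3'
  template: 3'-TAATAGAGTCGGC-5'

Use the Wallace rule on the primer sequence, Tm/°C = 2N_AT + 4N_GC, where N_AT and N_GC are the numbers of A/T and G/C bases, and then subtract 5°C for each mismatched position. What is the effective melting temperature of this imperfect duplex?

31°C

Primer base counts: A=3, T=5, G=1, C=4 → A+T=8, G+C=5
Perfect-match Tm = 2(8) + 4(5) = 16 + 20 = 36°C
Mismatches (positions where the bases are not complementary): 1 (at position 13)
Effective Tm = 36 − 1×5 = 36 − 5 = 31°C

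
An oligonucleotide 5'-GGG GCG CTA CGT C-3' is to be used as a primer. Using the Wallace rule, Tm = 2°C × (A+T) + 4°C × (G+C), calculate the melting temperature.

Counting bases: G=6, A=1, C=4, T=2
A+T = 3, G+C = 10
Tm = 4·10 + 2·3 = 40 + 6 = 46°C

46°C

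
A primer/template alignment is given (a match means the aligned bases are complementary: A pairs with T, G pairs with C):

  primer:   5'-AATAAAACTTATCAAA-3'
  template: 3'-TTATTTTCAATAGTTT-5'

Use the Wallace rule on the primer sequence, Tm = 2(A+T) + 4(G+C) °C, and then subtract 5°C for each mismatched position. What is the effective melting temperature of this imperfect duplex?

31°C

Primer base counts: A=10, T=4, G=0, C=2 → A+T=14, G+C=2
Perfect-match Tm = 2(14) + 4(2) = 28 + 8 = 36°C
Mismatches (positions where the bases are not complementary): 1 (at position 8)
Effective Tm = 36 − 1×5 = 36 − 5 = 31°C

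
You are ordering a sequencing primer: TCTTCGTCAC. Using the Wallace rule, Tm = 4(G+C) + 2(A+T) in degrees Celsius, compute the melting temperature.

Scanning the sequence gives C=4, G=1, T=4, A=1.
So N_AT = 5 and N_GC = 5.
Tm = 2×5 + 4×5 = 30°C

30°C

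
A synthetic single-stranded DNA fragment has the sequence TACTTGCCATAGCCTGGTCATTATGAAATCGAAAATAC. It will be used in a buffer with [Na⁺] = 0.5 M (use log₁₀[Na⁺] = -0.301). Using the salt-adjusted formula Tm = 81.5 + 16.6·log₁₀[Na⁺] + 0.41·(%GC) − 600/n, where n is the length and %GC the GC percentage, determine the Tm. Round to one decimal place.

75.8°C

Length n = 38. C=8, T=11, G=6, A=13
G+C = 14, so %GC = 14/38 × 100 = 36.842%
Salt term: 16.6 × (-0.301) = -4.997
GC term: 0.41 × 36.842 = 15.105; length term: −600/38 = −15.789
Tm = 81.5 + (-4.997) + 15.105 − 15.789 = 75.819 → 75.8°C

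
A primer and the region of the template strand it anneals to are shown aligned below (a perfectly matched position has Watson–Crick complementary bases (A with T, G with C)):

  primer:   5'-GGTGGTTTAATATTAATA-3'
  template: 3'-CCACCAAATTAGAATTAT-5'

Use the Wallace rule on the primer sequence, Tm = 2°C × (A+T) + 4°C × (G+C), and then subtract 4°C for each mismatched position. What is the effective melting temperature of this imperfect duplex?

Primer base counts: A=6, T=8, G=4, C=0 → A+T=14, G+C=4
Perfect-match Tm = 2(14) + 4(4) = 28 + 16 = 44°C
Mismatches (positions where the bases are not complementary): 1 (at position 12)
Effective Tm = 44 − 1×4 = 44 − 4 = 40°C

40°C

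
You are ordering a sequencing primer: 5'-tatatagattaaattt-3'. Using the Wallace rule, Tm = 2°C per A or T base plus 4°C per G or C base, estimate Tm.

T=8, G=1, C=0, A=7
So N_AT = 15 and N_GC = 1.
Tm = 2(15) + 4(1) = 30 + 4 = 34°C

34°C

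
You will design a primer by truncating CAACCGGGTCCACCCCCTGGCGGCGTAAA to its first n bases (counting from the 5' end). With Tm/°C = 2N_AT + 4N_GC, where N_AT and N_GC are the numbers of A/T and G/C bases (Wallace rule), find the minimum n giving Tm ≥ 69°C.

First 19 bases: CAACCGGGTCCACCCCCTG → Tm = 66°C (< 69°C)
First 20 bases: CAACCGGGTCCACCCCCTGG → Tm = 70°C (≥ 69°C)
Since every base adds ≥2°C, Tm only increases with n, so the threshold is first crossed at n = 20.

n = 20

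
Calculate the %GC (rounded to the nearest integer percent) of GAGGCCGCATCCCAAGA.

65%

G=5, T=1, A=5, C=6
G+C = 5 + 6 = 11 out of 17 bases
%GC = 11/17 × 100 = 64.71% ≈ 65%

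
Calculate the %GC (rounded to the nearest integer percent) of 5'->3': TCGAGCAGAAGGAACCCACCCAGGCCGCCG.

70%

T=1, C=12, A=8, G=9
G+C = 9 + 12 = 21 out of 30 bases
%GC = 21/30 × 100 = 70% ≈ 70%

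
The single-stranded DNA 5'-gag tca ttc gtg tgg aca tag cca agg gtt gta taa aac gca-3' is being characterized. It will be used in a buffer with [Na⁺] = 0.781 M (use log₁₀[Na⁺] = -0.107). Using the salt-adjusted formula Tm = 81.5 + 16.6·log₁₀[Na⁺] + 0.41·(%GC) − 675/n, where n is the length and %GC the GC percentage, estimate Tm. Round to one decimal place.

82.2°C

Length n = 42. Counting bases: T=10, C=7, A=13, G=12
G+C = 19, so %GC = 19/42 × 100 = 45.238%
Salt term: 16.6 × (-0.107) = -1.776
GC term: 0.41 × 45.238 = 18.548; length term: −675/42 = −16.071
Tm = 81.5 + (-1.776) + 18.548 − 16.071 = 82.201 → 82.2°C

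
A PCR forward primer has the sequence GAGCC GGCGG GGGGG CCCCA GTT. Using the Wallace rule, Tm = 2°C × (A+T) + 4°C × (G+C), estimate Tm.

Base counts: T=2, G=12, C=7, A=2
AT pairs contribute 4, GC pairs contribute 19.
Tm = 2(4) + 4(19) = 8 + 76 = 84°C

84°C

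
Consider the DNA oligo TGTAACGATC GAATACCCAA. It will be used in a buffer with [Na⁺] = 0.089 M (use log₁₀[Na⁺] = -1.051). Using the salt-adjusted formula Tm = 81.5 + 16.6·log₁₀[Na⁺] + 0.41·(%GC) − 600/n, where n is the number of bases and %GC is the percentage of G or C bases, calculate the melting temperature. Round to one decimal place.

50.5°C

Length n = 20. Base counts: C=5, G=3, T=4, A=8
G+C = 8, so %GC = 8/20 × 100 = 40%
Salt term: 16.6 × (-1.051) = -17.447
GC term: 0.41 × 40 = 16.4; length term: −600/20 = −30
Tm = 81.5 + (-17.447) + 16.4 − 30 = 50.453 → 50.5°C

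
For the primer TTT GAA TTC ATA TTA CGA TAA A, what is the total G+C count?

4

Counting bases: A=9, C=2, T=9, G=2
Total G or C: 2 + 2 = 4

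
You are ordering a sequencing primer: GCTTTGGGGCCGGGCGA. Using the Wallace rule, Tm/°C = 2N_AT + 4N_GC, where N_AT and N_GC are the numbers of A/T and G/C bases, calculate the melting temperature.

60°C

Counting bases: C=4, T=3, G=9, A=1
A+T = 4, G+C = 13
Tm = 2×4 + 4×13 = 60°C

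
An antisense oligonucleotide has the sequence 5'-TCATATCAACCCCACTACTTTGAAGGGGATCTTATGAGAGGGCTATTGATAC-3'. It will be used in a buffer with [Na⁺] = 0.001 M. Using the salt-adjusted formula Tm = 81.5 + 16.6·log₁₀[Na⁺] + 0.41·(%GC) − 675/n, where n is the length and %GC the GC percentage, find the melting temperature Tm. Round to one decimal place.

36.1°C

Length n = 52. Scanning the sequence gives G=11, C=11, T=15, A=15.
G+C = 22, so %GC = 22/52 × 100 = 42.308%
Salt term: 16.6 × (-3) = -49.8
GC term: 0.41 × 42.308 = 17.346; length term: −675/52 = −12.981
Tm = 81.5 + (-49.8) + 17.346 − 12.981 = 36.065 → 36.1°C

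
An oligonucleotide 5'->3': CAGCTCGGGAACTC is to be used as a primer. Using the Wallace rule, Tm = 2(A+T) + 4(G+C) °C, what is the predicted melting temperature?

Scanning the sequence gives G=4, C=5, T=2, A=3.
So N_AT = 5 and N_GC = 9.
Tm = 2(5) + 4(9) = 10 + 36 = 46°C

46°C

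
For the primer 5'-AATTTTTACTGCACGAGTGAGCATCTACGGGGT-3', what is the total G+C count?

Counting bases: A=8, T=10, C=6, G=9
Total G or C: 9 + 6 = 15

15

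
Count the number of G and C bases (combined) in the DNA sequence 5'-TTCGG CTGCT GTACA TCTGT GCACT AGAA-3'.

14

A=6, T=9, G=7, C=7
Total G or C: 7 + 7 = 14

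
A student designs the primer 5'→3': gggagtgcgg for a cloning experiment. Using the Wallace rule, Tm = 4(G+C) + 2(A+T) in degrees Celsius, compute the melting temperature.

Counting bases: C=1, A=1, T=1, G=7
So N_AT = 2 and N_GC = 8.
Tm = 2×2 + 4×8 = 36°C

36°C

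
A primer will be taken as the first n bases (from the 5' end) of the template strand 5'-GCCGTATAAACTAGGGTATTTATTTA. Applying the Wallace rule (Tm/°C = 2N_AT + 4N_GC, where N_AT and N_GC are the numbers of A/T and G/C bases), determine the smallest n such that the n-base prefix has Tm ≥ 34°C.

First 11 bases: GCCGTATAAAC → Tm = 32°C (< 34°C)
First 12 bases: GCCGTATAAACT → Tm = 34°C (≥ 34°C)
Each additional base adds 2°C (A/T) or 4°C (G/C), so Tm is non-decreasing in n; n = 12 is the first length to reach 34°C.

n = 12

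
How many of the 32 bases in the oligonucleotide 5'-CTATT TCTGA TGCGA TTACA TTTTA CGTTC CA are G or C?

11

Counting bases: T=14, G=4, A=7, C=7
G+C = 4 + 7 = 11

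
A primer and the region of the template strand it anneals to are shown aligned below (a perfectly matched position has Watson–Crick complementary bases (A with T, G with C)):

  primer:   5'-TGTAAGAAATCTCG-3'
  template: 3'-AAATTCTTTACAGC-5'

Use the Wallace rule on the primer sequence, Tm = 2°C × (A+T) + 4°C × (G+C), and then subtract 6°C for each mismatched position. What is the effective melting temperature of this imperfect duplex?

Primer base counts: A=5, T=4, G=3, C=2 → A+T=9, G+C=5
Perfect-match Tm = 2(9) + 4(5) = 18 + 20 = 38°C
Mismatches (positions where the bases are not complementary): 2 (at positions 2, 11)
Effective Tm = 38 − 2×6 = 38 − 12 = 26°C

26°C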